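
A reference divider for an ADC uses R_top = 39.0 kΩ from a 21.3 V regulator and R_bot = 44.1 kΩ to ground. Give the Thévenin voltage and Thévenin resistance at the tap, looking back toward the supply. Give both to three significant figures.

V_th = 11.3 V, R_th = 20.7 kΩ

V_th is the open-circuit tap voltage: 21.3 × 44.1/(39.0 + 44.1) = 11.3 V.
With the supply zeroed, R_top and R_bot appear in parallel from the tap: R_th = R_top‖R_bot = (39.0 × 44.1)/83.10 = 20.7 kΩ.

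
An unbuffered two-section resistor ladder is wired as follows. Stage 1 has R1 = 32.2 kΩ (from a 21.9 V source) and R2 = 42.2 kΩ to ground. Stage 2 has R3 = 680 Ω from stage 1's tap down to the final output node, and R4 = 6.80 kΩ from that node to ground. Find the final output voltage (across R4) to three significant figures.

Stage 2 presents R3+R4 = 7480 Ω as a load on stage 1's tap.
Stage 1's lower leg becomes R2‖(R3+R4) = 6354 Ω, so V_mid = 21.9 × 6354/38550 = 3.609 V.
Stage 2 is itself unloaded: V_out = V_mid × R4/(R3+R4) = 3.609 × 6800/7480 = 3.28 V.

V_out ≈ 3.28 V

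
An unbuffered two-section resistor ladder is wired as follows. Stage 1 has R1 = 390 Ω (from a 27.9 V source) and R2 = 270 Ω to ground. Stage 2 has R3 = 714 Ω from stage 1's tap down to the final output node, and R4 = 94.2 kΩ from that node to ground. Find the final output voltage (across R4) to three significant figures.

V_out ≈ 11.3 V

Stage 2 presents R3+R4 = 94910 Ω as a load on stage 1's tap.
Stage 1's lower leg becomes R2‖(R3+R4) = 269.2 Ω, so V_mid = 27.9 × 269.2/659.2 = 11.39 V.
Stage 2 is itself unloaded: V_out = V_mid × R4/(R3+R4) = 11.39 × 94200/94910 = 11.3 V.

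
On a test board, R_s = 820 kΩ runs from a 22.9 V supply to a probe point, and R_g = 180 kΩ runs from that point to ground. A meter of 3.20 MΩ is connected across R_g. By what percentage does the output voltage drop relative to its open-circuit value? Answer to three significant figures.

The divider's output (Thévenin) resistance is R_s‖R_g = 147.6 kΩ.
Fractional drop under load = R_th/(R_th + R_L) = 147.6 / (147.6 + 3200) = 0.04409.
So the output falls by 4.41 %.

4.41 %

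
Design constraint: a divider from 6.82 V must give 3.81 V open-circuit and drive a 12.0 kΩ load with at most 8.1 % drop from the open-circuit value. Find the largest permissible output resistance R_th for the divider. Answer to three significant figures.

Loading drop = R_th/(R_th + R_L) ≤ 0.0810, so R_th ≤ R_L · ε/(1−ε) = 12.0 kΩ × 0.0810/0.9190 = 1.06 kΩ.
(Any R1, R2 with R2/(R1+R2) = 0.559 and R1‖R2 ≤ 1.06 kΩ will meet the spec.)

R_th ≤ 1.06 kΩ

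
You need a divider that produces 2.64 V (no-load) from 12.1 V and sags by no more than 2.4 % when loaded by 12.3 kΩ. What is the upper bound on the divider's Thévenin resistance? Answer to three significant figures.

Loading drop = R_th/(R_th + R_L) ≤ 0.0240, so R_th ≤ R_L · ε/(1−ε) = 12.3 kΩ × 0.0240/0.9760 = 302 Ω.
(Any R1, R2 with R2/(R1+R2) = 0.218 and R1‖R2 ≤ 302 Ω will meet the spec.)

R_th ≤ 302 Ω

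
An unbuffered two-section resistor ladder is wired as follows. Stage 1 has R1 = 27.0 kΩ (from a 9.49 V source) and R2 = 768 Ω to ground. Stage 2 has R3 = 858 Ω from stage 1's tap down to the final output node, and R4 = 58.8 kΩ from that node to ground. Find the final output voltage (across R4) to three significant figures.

Stage 2 presents R3+R4 = 59660 Ω as a load on stage 1's tap.
Stage 1's lower leg becomes R2‖(R3+R4) = 758.2 Ω, so V_mid = 9.49 × 758.2/27760 = 0.2592 V.
Stage 2 is itself unloaded: V_out = V_mid × R4/(R3+R4) = 0.2592 × 58800/59660 = 0.255 V.

V_out ≈ 0.255 V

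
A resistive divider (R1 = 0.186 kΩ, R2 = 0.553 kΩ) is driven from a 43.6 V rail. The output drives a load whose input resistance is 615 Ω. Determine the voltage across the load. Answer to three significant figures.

V_out ≈ 26.6 V

The load sits in parallel with R2: R2‖R_L = (553 × 615) / (553 + 615) = 291.2 Ω.
V_out = 43.6 × 291.2 / (186 + 291.2) = 43.6 × 291.2/477.2 = 26.6 V.
(Unloaded it would have been 32.6 V.)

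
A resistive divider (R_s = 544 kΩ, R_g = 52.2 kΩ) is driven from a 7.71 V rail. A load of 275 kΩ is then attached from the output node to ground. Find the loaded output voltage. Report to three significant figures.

The load sits in parallel with R_g: R_g‖R_L = (52.2 × 275) / (52.2 + 275) = 43.87 kΩ.
V_out = 7.71 × 43.87 / (544 + 43.87) = 7.71 × 43.87/587.9 = 0.575 V.
(Unloaded it would have been 0.675 V.)

V_out ≈ 0.575 V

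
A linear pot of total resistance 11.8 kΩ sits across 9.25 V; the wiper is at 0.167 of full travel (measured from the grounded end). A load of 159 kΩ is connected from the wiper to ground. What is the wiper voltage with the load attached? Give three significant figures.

The wiper splits the pot into (1−α)R = 9.829 kΩ above and αR = 1.971 kΩ below.
Lower section ‖ load = 1.946 kΩ.
V_wiper = 9.25 × 1.946/(9.829 + 1.946) = 1.53 V.

V ≈ 1.53 V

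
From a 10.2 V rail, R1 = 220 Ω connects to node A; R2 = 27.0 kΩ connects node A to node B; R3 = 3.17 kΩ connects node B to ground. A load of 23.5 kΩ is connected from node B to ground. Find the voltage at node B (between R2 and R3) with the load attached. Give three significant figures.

V ≈ 0.949 V

At node B, R3 is in parallel with the load: R3‖R_L = 2793 Ω.
Below node A the resistance is R2 + (R3‖R_L) = 29790 Ω, so V_A = 10.2 × 29790/30010 = 10.13 V.
Then V_B = V_A × (R3‖R_L)/(R2 + R3‖R_L) = 10.13 × 2793/29790 = 0.949 V.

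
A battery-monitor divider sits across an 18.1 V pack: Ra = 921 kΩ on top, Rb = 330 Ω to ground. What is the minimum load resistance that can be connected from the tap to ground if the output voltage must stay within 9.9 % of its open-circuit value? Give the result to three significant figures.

R_L(min) ≈ 3.00 kΩ

Output resistance R_th = Ra‖Rb = (921000 × 330)/921300 = 329.9 Ω.
The fractional drop is R_th/(R_th + R_L); requiring this ≤ 0.0990 gives R_L ≥ R_th(1/0.0990 − 1) = 329.9 × 9.101 = 3.00 kΩ.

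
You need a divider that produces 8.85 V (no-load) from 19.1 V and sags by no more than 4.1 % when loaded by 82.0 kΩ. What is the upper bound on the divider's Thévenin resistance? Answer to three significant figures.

R_th ≤ 3.51 kΩ

Loading drop = R_th/(R_th + R_L) ≤ 0.0410, so R_th ≤ R_L · ε/(1−ε) = 82.0 kΩ × 0.0410/0.9590 = 3.51 kΩ.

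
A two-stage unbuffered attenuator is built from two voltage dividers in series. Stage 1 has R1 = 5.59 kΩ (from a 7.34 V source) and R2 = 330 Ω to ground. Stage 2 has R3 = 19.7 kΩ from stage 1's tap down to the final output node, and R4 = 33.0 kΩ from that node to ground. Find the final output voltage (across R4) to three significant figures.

V_out ≈ 0.255 V

Stage 2 presents R3+R4 = 52700 Ω as a load on stage 1's tap.
Stage 1's lower leg becomes R2‖(R3+R4) = 327.9 Ω, so V_mid = 7.34 × 327.9/5918 = 0.4068 V.
Stage 2 is itself unloaded: V_out = V_mid × R4/(R3+R4) = 0.4068 × 33000/52700 = 0.255 V.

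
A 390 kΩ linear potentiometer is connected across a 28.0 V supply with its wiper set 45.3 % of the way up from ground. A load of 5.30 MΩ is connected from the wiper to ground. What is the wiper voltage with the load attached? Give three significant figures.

The wiper splits the pot into (1−α)R = 213.3 kΩ above and αR = 176.7 kΩ below.
Lower section ‖ load = 171.0 kΩ.
V_wiper = 28.0 × 171.0/(213.3 + 171.0) = 12.5 V.

V ≈ 12.5 V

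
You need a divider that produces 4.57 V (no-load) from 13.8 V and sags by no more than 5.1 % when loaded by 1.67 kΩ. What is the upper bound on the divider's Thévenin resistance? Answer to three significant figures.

R_th ≤ 89.7 Ω

Loading drop = R_th/(R_th + R_L) ≤ 0.0510, so R_th ≤ R_L · ε/(1−ε) = 1.67 kΩ × 0.0510/0.9490 = 89.7 Ω.
(Any R1, R2 with R2/(R1+R2) = 0.331 and R1‖R2 ≤ 89.7 Ω will meet the spec.)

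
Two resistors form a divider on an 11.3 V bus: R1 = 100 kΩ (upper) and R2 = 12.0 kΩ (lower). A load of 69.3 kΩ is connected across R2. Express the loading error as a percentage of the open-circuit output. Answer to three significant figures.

Unloaded V = 11.3 × 12.0/112.0 = 1.2107 V.
Loaded: R2‖R_L = 10.23 kΩ, giving V = 11.3 × 10.23/110.2 = 1.0486 V.
Drop = (1.2107 − 1.0486) / 1.2107 = 13.4 %.

13.4 %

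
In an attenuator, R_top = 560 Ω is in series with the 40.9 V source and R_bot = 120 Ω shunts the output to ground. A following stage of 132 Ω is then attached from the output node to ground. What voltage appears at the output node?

V_out ≈ 4.13 V

The load sits in parallel with R_bot: R_bot‖R_L = (120 × 132) / (120 + 132) = 62.86 Ω.
V_out = 40.9 × 62.86 / (560 + 62.86) = 40.9 × 62.86/622.9 = 4.13 V.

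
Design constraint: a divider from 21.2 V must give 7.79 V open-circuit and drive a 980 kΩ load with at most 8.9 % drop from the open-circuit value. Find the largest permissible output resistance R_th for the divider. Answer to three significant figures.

Loading drop = R_th/(R_th + R_L) ≤ 0.0890, so R_th ≤ R_L · ε/(1−ε) = 980 kΩ × 0.0890/0.9110 = 95.7 kΩ.

R_th ≤ 95.7 kΩ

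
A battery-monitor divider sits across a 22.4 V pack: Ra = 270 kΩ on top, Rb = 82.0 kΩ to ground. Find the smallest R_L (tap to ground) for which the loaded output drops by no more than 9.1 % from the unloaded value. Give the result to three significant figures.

Output resistance R_th = Ra‖Rb = (270 × 82.0)/352.0 = 62.90 kΩ.
The fractional drop is R_th/(R_th + R_L); requiring this ≤ 0.0910 gives R_L ≥ R_th(1/0.0910 − 1) = 62.90 × 9.989 = 628 kΩ.

R_L(min) ≈ 628 kΩ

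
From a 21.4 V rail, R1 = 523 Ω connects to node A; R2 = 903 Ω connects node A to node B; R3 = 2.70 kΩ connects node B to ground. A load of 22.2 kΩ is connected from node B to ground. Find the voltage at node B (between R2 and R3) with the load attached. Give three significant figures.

At node B, R3 is in parallel with the load: R3‖R_L = 2407 Ω.
Below node A the resistance is R2 + (R3‖R_L) = 3310 Ω, so V_A = 21.4 × 3310/3833 = 18.48 V.
Then V_B = V_A × (R3‖R_L)/(R2 + R3‖R_L) = 18.48 × 2407/3310 = 13.4 V.

V ≈ 13.4 V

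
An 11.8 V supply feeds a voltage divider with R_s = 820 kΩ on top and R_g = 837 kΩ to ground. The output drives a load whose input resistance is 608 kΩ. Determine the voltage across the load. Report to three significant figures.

The load sits in parallel with R_g: R_g‖R_L = (837 × 608) / (837 + 608) = 352.2 kΩ.
V_out = 11.8 × 352.2 / (820 + 352.2) = 11.8 × 352.2/1172 = 3.55 V.
(Unloaded it would have been 5.96 V.)

V_out ≈ 3.55 V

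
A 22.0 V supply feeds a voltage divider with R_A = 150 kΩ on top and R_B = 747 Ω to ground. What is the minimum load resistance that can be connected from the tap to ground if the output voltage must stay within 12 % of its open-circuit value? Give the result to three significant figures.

R_L(min) ≈ 5.45 kΩ

Output resistance R_th = R_A‖R_B = (150000 × 747)/150700 = 743.3 Ω.
The fractional drop is R_th/(R_th + R_L); requiring this ≤ 0.120 gives R_L ≥ R_th(1/0.120 − 1) = 743.3 × 7.333 = 5.45 kΩ.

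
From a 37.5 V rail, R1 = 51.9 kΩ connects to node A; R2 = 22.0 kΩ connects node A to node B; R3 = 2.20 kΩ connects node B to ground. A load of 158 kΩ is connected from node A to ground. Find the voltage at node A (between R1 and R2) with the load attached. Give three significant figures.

V ≈ 10.8 V

Below node A the series string R2+R3 = 24.20 kΩ sits in parallel with the 158 kΩ load: 20.99 kΩ.
V_A = 37.5 × 20.99/(51.9 + 20.99) = 10.8 V.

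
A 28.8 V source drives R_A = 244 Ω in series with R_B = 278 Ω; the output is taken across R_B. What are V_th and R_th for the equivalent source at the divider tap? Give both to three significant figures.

V_th is the open-circuit tap voltage: 28.8 × 278/(244 + 278) = 15.3 V.
With the supply zeroed, R_A and R_B appear in parallel from the tap: R_th = R_A‖R_B = (244 × 278)/522.0 = 130 Ω.

V_th = 15.3 V, R_th = 130 Ω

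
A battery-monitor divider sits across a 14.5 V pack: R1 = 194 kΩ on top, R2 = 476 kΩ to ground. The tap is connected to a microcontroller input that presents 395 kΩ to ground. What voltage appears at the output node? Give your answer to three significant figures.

The load sits in parallel with R2: R2‖R_L = (476 × 395) / (476 + 395) = 215.9 kΩ.
V_out = 14.5 × 215.9 / (194 + 215.9) = 14.5 × 215.9/409.9 = 7.64 V.

V_out ≈ 7.64 V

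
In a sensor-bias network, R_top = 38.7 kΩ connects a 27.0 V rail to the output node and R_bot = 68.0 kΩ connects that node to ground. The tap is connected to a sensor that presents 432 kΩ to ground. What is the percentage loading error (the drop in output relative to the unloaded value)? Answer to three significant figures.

The divider's output (Thévenin) resistance is R_top‖R_bot = 24.66 kΩ.
Fractional drop under load = R_th/(R_th + R_L) = 24.66 / (24.66 + 432) = 0.05401.
So the output falls by 5.40 %.

5.40 %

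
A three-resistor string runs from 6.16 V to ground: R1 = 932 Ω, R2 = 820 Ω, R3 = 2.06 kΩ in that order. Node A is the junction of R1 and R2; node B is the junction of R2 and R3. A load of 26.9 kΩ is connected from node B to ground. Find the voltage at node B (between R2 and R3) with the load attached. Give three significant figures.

At node B, R3 is in parallel with the load: R3‖R_L = 1913 Ω.
Below node A the resistance is R2 + (R3‖R_L) = 2733 Ω, so V_A = 6.16 × 2733/3665 = 4.594 V.
Then V_B = V_A × (R3‖R_L)/(R2 + R3‖R_L) = 4.594 × 1913/2733 = 3.22 V.

V ≈ 3.22 V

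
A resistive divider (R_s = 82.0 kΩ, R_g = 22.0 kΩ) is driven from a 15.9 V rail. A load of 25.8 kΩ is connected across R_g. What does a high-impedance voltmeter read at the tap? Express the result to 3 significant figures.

V_out ≈ 2.01 V

The load sits in parallel with R_g: R_g‖R_L = (22.0 × 25.8) / (22.0 + 25.8) = 11.87 kΩ.
V_out = 15.9 × 11.87 / (82.0 + 11.87) = 15.9 × 11.87/93.87 = 2.01 V.
(Unloaded it would have been 3.36 V.)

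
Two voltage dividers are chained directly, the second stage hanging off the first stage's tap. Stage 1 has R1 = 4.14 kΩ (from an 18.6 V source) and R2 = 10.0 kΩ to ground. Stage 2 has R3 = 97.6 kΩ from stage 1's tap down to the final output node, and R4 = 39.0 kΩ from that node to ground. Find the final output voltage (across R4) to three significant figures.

V_out ≈ 3.68 V

Stage 2 presents R3+R4 = 136.6 kΩ as a load on stage 1's tap.
Stage 1's lower leg becomes R2‖(R3+R4) = 9.318 kΩ, so V_mid = 18.6 × 9.318/13.46 = 12.88 V.
Stage 2 is itself unloaded: V_out = V_mid × R4/(R3+R4) = 12.88 × 39.0/136.6 = 3.68 V.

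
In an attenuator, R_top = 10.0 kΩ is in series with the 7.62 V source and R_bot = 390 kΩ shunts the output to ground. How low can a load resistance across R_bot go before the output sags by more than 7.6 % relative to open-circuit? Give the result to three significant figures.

Output resistance R_th = R_top‖R_bot = (10.0 × 390)/400.0 = 9.750 kΩ.
The fractional drop is R_th/(R_th + R_L); requiring this ≤ 0.0760 gives R_L ≥ R_th(1/0.0760 − 1) = 9.750 × 12.16 = 119 kΩ.

R_L(min) ≈ 119 kΩ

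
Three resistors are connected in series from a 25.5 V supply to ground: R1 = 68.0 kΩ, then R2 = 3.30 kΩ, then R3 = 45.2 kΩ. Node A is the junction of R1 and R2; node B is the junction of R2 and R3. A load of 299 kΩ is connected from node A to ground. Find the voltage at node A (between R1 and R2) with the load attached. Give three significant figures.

Below node A the series string R2+R3 = 48.50 kΩ sits in parallel with the 299 kΩ load: 41.73 kΩ.
V_A = 25.5 × 41.73/(68.0 + 41.73) = 9.70 V.

V ≈ 9.70 V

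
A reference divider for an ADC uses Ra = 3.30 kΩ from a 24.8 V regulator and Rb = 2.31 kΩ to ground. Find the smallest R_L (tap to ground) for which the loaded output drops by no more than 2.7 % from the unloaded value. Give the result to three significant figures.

Output resistance R_th = Ra‖Rb = (3.30 × 2.31)/5.610 = 1.359 kΩ.
The fractional drop is R_th/(R_th + R_L); requiring this ≤ 0.0270 gives R_L ≥ R_th(1/0.0270 − 1) = 1.359 × 36.04 = 49.0 kΩ.

R_L(min) ≈ 49.0 kΩ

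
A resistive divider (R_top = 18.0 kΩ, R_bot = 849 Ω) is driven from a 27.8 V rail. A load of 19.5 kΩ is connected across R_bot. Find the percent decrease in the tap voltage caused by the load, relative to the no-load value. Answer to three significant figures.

The divider's output (Thévenin) resistance is R_top‖R_bot = 810.8 Ω.
Fractional drop under load = R_th/(R_th + R_L) = 810.8 / (810.8 + 19500) = 0.03992.
So the output falls by 3.99 %.

3.99 %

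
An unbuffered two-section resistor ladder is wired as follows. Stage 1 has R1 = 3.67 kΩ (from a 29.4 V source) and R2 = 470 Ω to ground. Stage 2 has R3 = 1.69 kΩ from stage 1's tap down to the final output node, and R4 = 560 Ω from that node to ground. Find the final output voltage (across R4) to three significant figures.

V_out ≈ 0.701 V

Stage 2 presents R3+R4 = 2250 Ω as a load on stage 1's tap.
Stage 1's lower leg becomes R2‖(R3+R4) = 388.8 Ω, so V_mid = 29.4 × 388.8/4059 = 2.816 V.
Stage 2 is itself unloaded: V_out = V_mid × R4/(R3+R4) = 2.816 × 560/2250 = 0.701 V.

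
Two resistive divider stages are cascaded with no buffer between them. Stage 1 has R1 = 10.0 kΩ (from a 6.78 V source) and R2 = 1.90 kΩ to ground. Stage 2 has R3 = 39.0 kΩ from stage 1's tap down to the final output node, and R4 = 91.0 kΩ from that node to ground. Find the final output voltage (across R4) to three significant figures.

V_out ≈ 0.749 V

Stage 2 presents R3+R4 = 130.0 kΩ as a load on stage 1's tap.
Stage 1's lower leg becomes R2‖(R3+R4) = 1.873 kΩ, so V_mid = 6.78 × 1.873/11.87 = 1.069 V.
Stage 2 is itself unloaded: V_out = V_mid × R4/(R3+R4) = 1.069 × 91.0/130.0 = 0.749 V.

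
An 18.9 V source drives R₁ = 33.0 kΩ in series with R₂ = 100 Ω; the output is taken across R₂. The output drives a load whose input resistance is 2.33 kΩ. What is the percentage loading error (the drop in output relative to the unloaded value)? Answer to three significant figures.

The divider's output (Thévenin) resistance is R₁‖R₂ = 99.70 Ω.
Fractional drop under load = R_th/(R_th + R_L) = 99.70 / (99.70 + 2330) = 0.04103.
So the output falls by 4.10 %.

4.10 %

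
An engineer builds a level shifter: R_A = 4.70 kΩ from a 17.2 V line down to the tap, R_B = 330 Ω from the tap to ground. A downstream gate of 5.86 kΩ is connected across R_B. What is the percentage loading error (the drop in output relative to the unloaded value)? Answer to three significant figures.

5.00 %

The divider's output (Thévenin) resistance is R_A‖R_B = 308.3 Ω.
Fractional drop under load = R_th/(R_th + R_L) = 308.3 / (308.3 + 5860) = 0.04999.
So the output falls by 5.00 %.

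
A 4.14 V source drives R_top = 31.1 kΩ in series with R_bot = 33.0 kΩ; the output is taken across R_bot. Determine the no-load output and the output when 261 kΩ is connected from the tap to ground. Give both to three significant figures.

Unloaded: 2.13 V; loaded: 2.01 V

Open-circuit: V = 4.14 × 33.0/(31.1 + 33.0) = 2.13 V.
With the load, R_bot becomes R_bot‖R_L = 29.30 kΩ, so V = 4.14 × 29.30/60.40 = 2.01 V.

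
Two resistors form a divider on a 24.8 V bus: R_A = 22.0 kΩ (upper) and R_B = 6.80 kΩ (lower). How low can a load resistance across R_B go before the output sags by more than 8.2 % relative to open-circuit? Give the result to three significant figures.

Output resistance R_th = R_A‖R_B = (22.0 × 6.80)/28.80 = 5.194 kΩ.
The fractional drop is R_th/(R_th + R_L); requiring this ≤ 0.0820 gives R_L ≥ R_th(1/0.0820 − 1) = 5.194 × 11.20 = 58.2 kΩ.

R_L(min) ≈ 58.2 kΩ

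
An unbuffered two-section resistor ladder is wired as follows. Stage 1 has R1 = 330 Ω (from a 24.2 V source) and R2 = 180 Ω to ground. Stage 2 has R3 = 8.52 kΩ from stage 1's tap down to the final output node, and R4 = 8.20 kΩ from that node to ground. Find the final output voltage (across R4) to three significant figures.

Stage 2 presents R3+R4 = 16720 Ω as a load on stage 1's tap.
Stage 1's lower leg becomes R2‖(R3+R4) = 178.1 Ω, so V_mid = 24.2 × 178.1/508.1 = 8.482 V.
Stage 2 is itself unloaded: V_out = V_mid × R4/(R3+R4) = 8.482 × 8200/16720 = 4.16 V.

V_out ≈ 4.16 V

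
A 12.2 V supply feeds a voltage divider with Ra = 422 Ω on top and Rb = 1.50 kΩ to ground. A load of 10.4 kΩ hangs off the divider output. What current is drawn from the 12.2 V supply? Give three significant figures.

Rb‖R_L = 1311 Ω, so the source sees Ra + Rb‖R_L = 1733 Ω.
I = 12.2 V / 1733 Ω = 7.04 mA.

I ≈ 7.04 mA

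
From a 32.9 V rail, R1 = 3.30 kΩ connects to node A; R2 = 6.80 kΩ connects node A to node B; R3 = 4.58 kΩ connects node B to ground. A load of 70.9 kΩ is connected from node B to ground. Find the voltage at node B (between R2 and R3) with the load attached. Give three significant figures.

V ≈ 9.83 V

At node B, R3 is in parallel with the load: R3‖R_L = 4.302 kΩ.
Below node A the resistance is R2 + (R3‖R_L) = 11.10 kΩ, so V_A = 32.9 × 11.10/14.40 = 25.36 V.
Then V_B = V_A × (R3‖R_L)/(R2 + R3‖R_L) = 25.36 × 4.302/11.10 = 9.83 V.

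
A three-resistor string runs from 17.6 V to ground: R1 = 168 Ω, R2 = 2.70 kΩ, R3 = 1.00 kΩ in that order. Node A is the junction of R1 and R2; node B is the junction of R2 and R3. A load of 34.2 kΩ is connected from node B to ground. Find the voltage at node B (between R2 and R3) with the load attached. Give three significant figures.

At node B, R3 is in parallel with the load: R3‖R_L = 971.6 Ω.
Below node A the resistance is R2 + (R3‖R_L) = 3672 Ω, so V_A = 17.6 × 3672/3840 = 16.83 V.
Then V_B = V_A × (R3‖R_L)/(R2 + R3‖R_L) = 16.83 × 971.6/3672 = 4.45 V.

V ≈ 4.45 V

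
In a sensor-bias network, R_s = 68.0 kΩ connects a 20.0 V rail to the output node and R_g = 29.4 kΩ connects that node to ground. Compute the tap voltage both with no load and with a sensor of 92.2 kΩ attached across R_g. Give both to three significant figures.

Open-circuit: V = 20.0 × 29.4/(68.0 + 29.4) = 6.04 V.
With the load, R_g becomes R_g‖R_L = 22.29 kΩ, so V = 20.0 × 22.29/90.29 = 4.94 V.

Unloaded: 6.04 V; loaded: 4.94 V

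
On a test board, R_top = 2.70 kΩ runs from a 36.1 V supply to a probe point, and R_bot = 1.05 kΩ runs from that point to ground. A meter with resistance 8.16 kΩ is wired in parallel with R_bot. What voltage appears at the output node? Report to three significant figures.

V_out ≈ 9.25 V

The load sits in parallel with R_bot: R_bot‖R_L = (1.05 × 8.16) / (1.05 + 8.16) = 0.9303 kΩ.
V_out = 36.1 × 0.9303 / (2.70 + 0.9303) = 36.1 × 0.9303/3.630 = 9.25 V.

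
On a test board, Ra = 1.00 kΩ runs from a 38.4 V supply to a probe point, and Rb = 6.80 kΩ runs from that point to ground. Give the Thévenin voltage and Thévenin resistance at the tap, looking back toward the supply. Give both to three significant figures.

V_th = 33.5 V, R_th = 872 Ω

V_th is the open-circuit tap voltage: 38.4 × 6.80/(1.00 + 6.80) = 33.5 V.
With the supply zeroed, Ra and Rb appear in parallel from the tap: R_th = Ra‖Rb = (1.00 × 6.80)/7.800 = 872 Ω.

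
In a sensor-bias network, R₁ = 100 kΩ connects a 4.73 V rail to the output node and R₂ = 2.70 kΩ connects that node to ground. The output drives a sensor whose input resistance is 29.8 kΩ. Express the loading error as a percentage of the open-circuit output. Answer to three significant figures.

The divider's output (Thévenin) resistance is R₁‖R₂ = 2.629 kΩ.
Fractional drop under load = R_th/(R_th + R_L) = 2.629 / (2.629 + 29.8) = 0.08107.
So the output falls by 8.11 %.

8.11 %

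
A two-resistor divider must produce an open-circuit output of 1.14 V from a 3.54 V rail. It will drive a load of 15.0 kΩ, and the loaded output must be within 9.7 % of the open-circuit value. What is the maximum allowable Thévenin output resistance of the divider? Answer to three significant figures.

Loading drop = R_th/(R_th + R_L) ≤ 0.0970, so R_th ≤ R_L · ε/(1−ε) = 15.0 kΩ × 0.0970/0.9030 = 1.61 kΩ.

R_th ≤ 1.61 kΩ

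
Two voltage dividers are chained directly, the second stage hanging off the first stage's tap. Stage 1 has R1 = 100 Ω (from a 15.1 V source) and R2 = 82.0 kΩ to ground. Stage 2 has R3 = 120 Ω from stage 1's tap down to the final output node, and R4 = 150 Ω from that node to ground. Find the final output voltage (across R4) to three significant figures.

V_out ≈ 6.12 V

Stage 2 presents R3+R4 = 270.0 Ω as a load on stage 1's tap.
Stage 1's lower leg becomes R2‖(R3+R4) = 269.1 Ω, so V_mid = 15.1 × 269.1/369.1 = 11.01 V.
Stage 2 is itself unloaded: V_out = V_mid × R4/(R3+R4) = 11.01 × 150/270.0 = 6.12 V.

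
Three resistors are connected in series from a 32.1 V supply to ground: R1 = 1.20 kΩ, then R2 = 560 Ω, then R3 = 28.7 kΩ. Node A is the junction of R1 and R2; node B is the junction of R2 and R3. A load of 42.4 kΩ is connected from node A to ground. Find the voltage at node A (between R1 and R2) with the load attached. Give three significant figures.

V ≈ 30.0 V

Below node A the series string R2+R3 = 29260 Ω sits in parallel with the 42400 Ω load: 17310 Ω.
V_A = 32.1 × 17310/(1200 + 17310) = 30.0 V.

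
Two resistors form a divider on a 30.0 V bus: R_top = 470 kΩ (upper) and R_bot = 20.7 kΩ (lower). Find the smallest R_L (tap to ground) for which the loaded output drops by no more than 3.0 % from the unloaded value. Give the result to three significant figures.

R_L(min) ≈ 641 kΩ

Output resistance R_th = R_top‖R_bot = (470 × 20.7)/490.7 = 19.83 kΩ.
The fractional drop is R_th/(R_th + R_L); requiring this ≤ 0.0300 gives R_L ≥ R_th(1/0.0300 − 1) = 19.83 × 32.33 = 641 kΩ.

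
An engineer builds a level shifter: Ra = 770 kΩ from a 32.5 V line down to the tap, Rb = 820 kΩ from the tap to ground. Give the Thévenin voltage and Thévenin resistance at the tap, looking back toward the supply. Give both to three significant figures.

V_th is the open-circuit tap voltage: 32.5 × 820/(770 + 820) = 16.8 V.
With the supply zeroed, Ra and Rb appear in parallel from the tap: R_th = Ra‖Rb = (770 × 820)/1590 = 397 kΩ.

V_th = 16.8 V, R_th = 397 kΩ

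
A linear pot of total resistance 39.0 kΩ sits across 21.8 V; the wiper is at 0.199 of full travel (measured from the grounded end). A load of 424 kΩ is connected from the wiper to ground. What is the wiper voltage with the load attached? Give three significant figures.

V ≈ 4.28 V

The wiper splits the pot into (1−α)R = 31.24 kΩ above and αR = 7.761 kΩ below.
Lower section ‖ load = 7.621 kΩ.
V_wiper = 21.8 × 7.621/(31.24 + 7.621) = 4.28 V.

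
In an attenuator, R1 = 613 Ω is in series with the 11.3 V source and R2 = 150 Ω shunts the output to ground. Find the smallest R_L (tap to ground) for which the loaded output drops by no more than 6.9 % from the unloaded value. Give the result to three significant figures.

Output resistance R_th = R1‖R2 = (613 × 150)/763.0 = 120.5 Ω.
The fractional drop is R_th/(R_th + R_L); requiring this ≤ 0.0690 gives R_L ≥ R_th(1/0.0690 − 1) = 120.5 × 13.49 = 1.63 kΩ.

R_L(min) ≈ 1.63 kΩ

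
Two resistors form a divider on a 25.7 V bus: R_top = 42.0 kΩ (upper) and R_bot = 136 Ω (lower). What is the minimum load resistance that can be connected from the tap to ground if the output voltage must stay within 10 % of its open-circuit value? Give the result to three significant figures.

Output resistance R_th = R_top‖R_bot = (42000 × 136)/42140 = 135.6 Ω.
The fractional drop is R_th/(R_th + R_L); requiring this ≤ 0.100 gives R_L ≥ R_th(1/0.100 − 1) = 135.6 × 9.000 = 1.22 kΩ.

R_L(min) ≈ 1.22 kΩ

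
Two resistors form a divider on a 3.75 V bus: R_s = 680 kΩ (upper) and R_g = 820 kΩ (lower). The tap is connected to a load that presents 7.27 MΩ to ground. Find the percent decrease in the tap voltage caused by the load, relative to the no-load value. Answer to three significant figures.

4.86 %

The divider's output (Thévenin) resistance is R_s‖R_g = 371.7 kΩ.
Fractional drop under load = R_th/(R_th + R_L) = 371.7 / (371.7 + 7270) = 0.04865.
So the output falls by 4.86 %.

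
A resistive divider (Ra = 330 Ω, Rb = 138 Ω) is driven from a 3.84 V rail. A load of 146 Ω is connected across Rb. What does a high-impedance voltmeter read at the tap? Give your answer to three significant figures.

The load sits in parallel with Rb: Rb‖R_L = (138 × 146) / (138 + 146) = 70.94 Ω.
V_out = 3.84 × 70.94 / (330 + 70.94) = 3.84 × 70.94/400.9 = 0.679 V.
(Unloaded it would have been 1.13 V.)

V_out ≈ 0.679 V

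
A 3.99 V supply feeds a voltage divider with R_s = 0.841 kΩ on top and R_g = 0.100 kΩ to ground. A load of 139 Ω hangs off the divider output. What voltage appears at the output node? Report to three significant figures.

The load sits in parallel with R_g: R_g‖R_L = (100 × 139) / (100 + 139) = 58.16 Ω.
V_out = 3.99 × 58.16 / (841 + 58.16) = 3.99 × 58.16/899.2 = 0.258 V.

V_out ≈ 0.258 V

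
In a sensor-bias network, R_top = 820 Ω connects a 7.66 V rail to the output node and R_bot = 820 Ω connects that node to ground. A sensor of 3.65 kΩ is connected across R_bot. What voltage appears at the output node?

V_out ≈ 3.44 V

The load sits in parallel with R_bot: R_bot‖R_L = (820 × 3650) / (820 + 3650) = 669.6 Ω.
V_out = 7.66 × 669.6 / (820 + 669.6) = 7.66 × 669.6/1490 = 3.44 V.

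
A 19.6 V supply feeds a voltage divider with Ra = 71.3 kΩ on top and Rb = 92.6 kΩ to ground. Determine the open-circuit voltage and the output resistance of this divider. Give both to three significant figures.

V_th = 11.1 V, R_th = 40.3 kΩ

V_th is the open-circuit tap voltage: 19.6 × 92.6/(71.3 + 92.6) = 11.1 V.
With the supply zeroed, Ra and Rb appear in parallel from the tap: R_th = Ra‖Rb = (71.3 × 92.6)/163.9 = 40.3 kΩ.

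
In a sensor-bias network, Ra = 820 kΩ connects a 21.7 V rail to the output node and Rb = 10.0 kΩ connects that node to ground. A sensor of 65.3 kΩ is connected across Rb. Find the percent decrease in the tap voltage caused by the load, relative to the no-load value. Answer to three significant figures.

Unloaded V = 21.7 × 10.0/830.0 = 0.26145 V.
Loaded: Rb‖R_L = 8.672 kΩ, giving V = 21.7 × 8.672/828.7 = 0.22709 V.
Drop = (0.26145 − 0.22709) / 0.26145 = 13.1 %.

13.1 %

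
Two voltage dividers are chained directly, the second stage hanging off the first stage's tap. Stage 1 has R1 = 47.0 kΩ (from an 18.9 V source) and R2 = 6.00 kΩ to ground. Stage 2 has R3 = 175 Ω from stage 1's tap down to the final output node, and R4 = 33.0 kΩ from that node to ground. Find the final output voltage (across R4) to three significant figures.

V_out ≈ 1.83 V

Stage 2 presents R3+R4 = 33180 Ω as a load on stage 1's tap.
Stage 1's lower leg becomes R2‖(R3+R4) = 5081 Ω, so V_mid = 18.9 × 5081/52080 = 1.844 V.
Stage 2 is itself unloaded: V_out = V_mid × R4/(R3+R4) = 1.844 × 33000/33180 = 1.83 V.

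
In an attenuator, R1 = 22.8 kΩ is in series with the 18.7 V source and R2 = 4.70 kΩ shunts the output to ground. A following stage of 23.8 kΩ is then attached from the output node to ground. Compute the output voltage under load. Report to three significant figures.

V_out ≈ 2.75 V

The load sits in parallel with R2: R2‖R_L = (4.70 × 23.8) / (4.70 + 23.8) = 3.925 kΩ.
V_out = 18.7 × 3.925 / (22.8 + 3.925) = 18.7 × 3.925/26.72 = 2.75 V.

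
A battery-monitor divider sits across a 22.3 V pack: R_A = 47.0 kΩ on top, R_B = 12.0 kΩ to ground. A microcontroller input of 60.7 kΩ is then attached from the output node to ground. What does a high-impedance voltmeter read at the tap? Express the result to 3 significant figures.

V_out ≈ 3.92 V

The load sits in parallel with R_B: R_B‖R_L = (12.0 × 60.7) / (12.0 + 60.7) = 10.02 kΩ.
V_out = 22.3 × 10.02 / (47.0 + 10.02) = 22.3 × 10.02/57.02 = 3.92 V.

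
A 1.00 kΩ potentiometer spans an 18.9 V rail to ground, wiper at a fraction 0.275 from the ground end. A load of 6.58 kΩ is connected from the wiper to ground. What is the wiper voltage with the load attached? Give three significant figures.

The wiper splits the pot into (1−α)R = 725.0 Ω above and αR = 275.0 Ω below.
Lower section ‖ load = 264.0 Ω.
V_wiper = 18.9 × 264.0/(725.0 + 264.0) = 5.04 V.

V ≈ 5.04 V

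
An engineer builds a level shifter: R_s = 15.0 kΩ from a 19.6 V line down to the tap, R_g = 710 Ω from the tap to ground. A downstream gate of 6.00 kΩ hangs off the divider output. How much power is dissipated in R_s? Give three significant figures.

Total resistance from the source is R_s + (R_g‖R_L) = 15630 Ω, so I = 19.6/15630 Ω = 1.254 mA.
P = I²·R_s = (1.254 mA)² × 15.0 kΩ = 23.6 mW.

P ≈ 23.6 mW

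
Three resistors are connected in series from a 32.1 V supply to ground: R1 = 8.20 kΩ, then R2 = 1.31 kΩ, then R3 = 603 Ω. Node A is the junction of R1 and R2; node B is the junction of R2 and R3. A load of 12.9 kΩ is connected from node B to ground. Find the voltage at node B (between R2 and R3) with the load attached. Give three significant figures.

V ≈ 1.83 V

At node B, R3 is in parallel with the load: R3‖R_L = 576.1 Ω.
Below node A the resistance is R2 + (R3‖R_L) = 1886 Ω, so V_A = 32.1 × 1886/10090 = 6.003 V.
Then V_B = V_A × (R3‖R_L)/(R2 + R3‖R_L) = 6.003 × 576.1/1886 = 1.83 V.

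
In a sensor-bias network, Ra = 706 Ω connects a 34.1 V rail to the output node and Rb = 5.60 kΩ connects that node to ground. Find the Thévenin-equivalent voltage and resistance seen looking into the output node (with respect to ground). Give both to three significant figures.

V_th is the open-circuit tap voltage: 34.1 × 5600/(706 + 5600) = 30.3 V.
With the supply zeroed, Ra and Rb appear in parallel from the tap: R_th = Ra‖Rb = (706 × 5600)/6306 = 627 Ω.

V_th = 30.3 V, R_th = 627 Ω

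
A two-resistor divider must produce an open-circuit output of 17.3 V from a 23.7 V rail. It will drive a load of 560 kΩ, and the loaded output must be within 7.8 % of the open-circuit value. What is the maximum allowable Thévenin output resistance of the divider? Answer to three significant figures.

Loading drop = R_th/(R_th + R_L) ≤ 0.0780, so R_th ≤ R_L · ε/(1−ε) = 560 kΩ × 0.0780/0.9220 = 47.4 kΩ.
(Any R1, R2 with R2/(R1+R2) = 0.730 and R1‖R2 ≤ 47.4 kΩ will meet the spec.)

R_th ≤ 47.4 kΩ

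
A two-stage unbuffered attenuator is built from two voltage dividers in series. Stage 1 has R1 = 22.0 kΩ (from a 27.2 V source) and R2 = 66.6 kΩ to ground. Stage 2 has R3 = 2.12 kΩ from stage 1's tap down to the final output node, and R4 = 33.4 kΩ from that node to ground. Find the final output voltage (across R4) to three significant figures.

Stage 2 presents R3+R4 = 35.52 kΩ as a load on stage 1's tap.
Stage 1's lower leg becomes R2‖(R3+R4) = 23.17 kΩ, so V_mid = 27.2 × 23.17/45.17 = 13.95 V.
Stage 2 is itself unloaded: V_out = V_mid × R4/(R3+R4) = 13.95 × 33.4/35.52 = 13.1 V.

V_out ≈ 13.1 V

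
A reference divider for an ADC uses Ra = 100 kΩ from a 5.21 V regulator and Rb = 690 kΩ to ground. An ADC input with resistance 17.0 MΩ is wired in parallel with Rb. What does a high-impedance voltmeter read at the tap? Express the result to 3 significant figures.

The load sits in parallel with Rb: Rb‖R_L = (690 × 17000) / (690 + 17000) = 663.1 kΩ.
V_out = 5.21 × 663.1 / (100 + 663.1) = 5.21 × 663.1/763.1 = 4.53 V.
(Unloaded it would have been 4.55 V.)

V_out ≈ 4.53 V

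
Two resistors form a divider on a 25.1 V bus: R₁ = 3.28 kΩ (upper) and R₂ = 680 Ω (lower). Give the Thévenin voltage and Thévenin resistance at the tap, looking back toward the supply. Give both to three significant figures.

V_th is the open-circuit tap voltage: 25.1 × 680/(3280 + 680) = 4.31 V.
With the supply zeroed, R₁ and R₂ appear in parallel from the tap: R_th = R₁‖R₂ = (3280 × 680)/3960 = 563 Ω.

V_th = 4.31 V, R_th = 563 Ω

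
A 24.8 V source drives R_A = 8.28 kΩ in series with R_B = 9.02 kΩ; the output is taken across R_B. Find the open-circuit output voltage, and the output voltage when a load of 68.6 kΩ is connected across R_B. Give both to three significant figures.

Open-circuit: V = 24.8 × 9.02/(8.28 + 9.02) = 12.9 V.
With the load, R_B becomes R_B‖R_L = 7.972 kΩ, so V = 24.8 × 7.972/16.25 = 12.2 V.

Unloaded: 12.9 V; loaded: 12.2 V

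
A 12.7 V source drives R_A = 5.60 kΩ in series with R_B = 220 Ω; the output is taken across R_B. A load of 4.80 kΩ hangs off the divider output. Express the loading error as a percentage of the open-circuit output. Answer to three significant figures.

4.22 %

The divider's output (Thévenin) resistance is R_A‖R_B = 211.7 Ω.
Fractional drop under load = R_th/(R_th + R_L) = 211.7 / (211.7 + 4800) = 0.04224.
So the output falls by 4.22 %.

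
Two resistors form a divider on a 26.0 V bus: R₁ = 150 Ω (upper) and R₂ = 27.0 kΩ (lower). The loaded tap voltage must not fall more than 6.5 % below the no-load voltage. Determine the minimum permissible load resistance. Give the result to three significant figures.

Output resistance R_th = R₁‖R₂ = (150 × 27000)/27150 = 149.2 Ω.
The fractional drop is R_th/(R_th + R_L); requiring this ≤ 0.0650 gives R_L ≥ R_th(1/0.0650 − 1) = 149.2 × 14.38 = 2.15 kΩ.

R_L(min) ≈ 2.15 kΩ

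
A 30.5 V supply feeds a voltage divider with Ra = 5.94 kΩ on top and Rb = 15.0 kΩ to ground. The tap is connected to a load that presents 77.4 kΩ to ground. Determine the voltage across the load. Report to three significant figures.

The load sits in parallel with Rb: Rb‖R_L = (15.0 × 77.4) / (15.0 + 77.4) = 12.56 kΩ.
V_out = 30.5 × 12.56 / (5.94 + 12.56) = 30.5 × 12.56/18.50 = 20.7 V.

V_out ≈ 20.7 V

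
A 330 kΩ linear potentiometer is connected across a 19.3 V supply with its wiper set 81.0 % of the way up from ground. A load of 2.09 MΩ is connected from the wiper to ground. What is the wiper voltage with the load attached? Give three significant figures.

The wiper splits the pot into (1−α)R = 62.70 kΩ above and αR = 267.3 kΩ below.
Lower section ‖ load = 237.0 kΩ.
V_wiper = 19.3 × 237.0/(62.70 + 237.0) = 15.3 V.

V ≈ 15.3 V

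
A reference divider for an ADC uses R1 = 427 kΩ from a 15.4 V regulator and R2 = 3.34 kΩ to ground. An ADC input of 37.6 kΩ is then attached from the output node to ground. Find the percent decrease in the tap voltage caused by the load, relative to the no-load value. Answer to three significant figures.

8.10 %

The divider's output (Thévenin) resistance is R1‖R2 = 3.314 kΩ.
Fractional drop under load = R_th/(R_th + R_L) = 3.314 / (3.314 + 37.6) = 0.08100.
So the output falls by 8.10 %.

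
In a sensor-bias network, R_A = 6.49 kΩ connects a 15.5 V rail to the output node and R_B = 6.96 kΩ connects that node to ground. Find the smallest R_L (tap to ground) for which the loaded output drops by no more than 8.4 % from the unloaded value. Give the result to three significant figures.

R_L(min) ≈ 36.6 kΩ

Output resistance R_th = R_A‖R_B = (6.49 × 6.96)/13.45 = 3.358 kΩ.
The fractional drop is R_th/(R_th + R_L); requiring this ≤ 0.0840 gives R_L ≥ R_th(1/0.0840 − 1) = 3.358 × 10.90 = 36.6 kΩ.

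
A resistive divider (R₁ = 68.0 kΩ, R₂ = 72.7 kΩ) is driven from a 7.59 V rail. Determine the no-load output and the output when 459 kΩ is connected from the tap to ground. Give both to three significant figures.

Unloaded: 3.92 V; loaded: 3.64 V

Open-circuit: V = 7.59 × 72.7/(68.0 + 72.7) = 3.92 V.
With the load, R₂ becomes R₂‖R_L = 62.76 kΩ, so V = 7.59 × 62.76/130.8 = 3.64 V.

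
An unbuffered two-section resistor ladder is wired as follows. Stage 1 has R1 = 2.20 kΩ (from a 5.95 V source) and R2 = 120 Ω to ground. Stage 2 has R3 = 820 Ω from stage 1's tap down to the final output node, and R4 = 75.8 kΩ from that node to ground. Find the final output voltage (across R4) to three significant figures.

V_out ≈ 0.304 V

Stage 2 presents R3+R4 = 76620 Ω as a load on stage 1's tap.
Stage 1's lower leg becomes R2‖(R3+R4) = 119.8 Ω, so V_mid = 5.95 × 119.8/2320 = 0.3073 V.
Stage 2 is itself unloaded: V_out = V_mid × R4/(R3+R4) = 0.3073 × 75800/76620 = 0.304 V.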